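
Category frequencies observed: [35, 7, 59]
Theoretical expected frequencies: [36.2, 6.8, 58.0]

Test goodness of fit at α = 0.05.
Chi-square goodness of fit test:
H₀: observed counts match expected distribution
H₁: observed counts differ from expected distribution
df = k - 1 = 2
χ² = Σ(O - E)²/E
   = (35 - 36.2)²/36.2 + (7 - 6.8)²/6.8 + (59 - 58.0)²/58.0
   = 0.040 + 0.006 + 0.017
   = 0.06
p-value = 0.9690

Since p-value > α = 0.05, we fail to reject H₀.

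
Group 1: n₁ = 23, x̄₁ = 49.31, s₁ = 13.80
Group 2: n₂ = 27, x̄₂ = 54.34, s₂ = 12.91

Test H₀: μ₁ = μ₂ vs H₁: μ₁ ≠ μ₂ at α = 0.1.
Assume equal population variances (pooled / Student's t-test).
Student's two-sample t-test (equal variances):
H₀: μ₁ = μ₂
H₁: μ₁ ≠ μ₂
df = n₁ + n₂ - 2 = 48
Pooled variance s_p² = [(n₁-1)s₁² + (n₂-1)s₂²] / (n₁ + n₂ - 2) = [(22)(13.80²) + (26)(12.91²)] / 48 = 177.5636
SE = √(s_p²(1/n₁ + 1/n₂)) = √(177.5636 × (1/23 + 1/27)) = 3.7811
t = (x̄₁ - x̄₂) / SE = (49.31 - 54.34) / 3.7811 = -5.03 / 3.7811 = -1.330
p-value = 0.1897

Since p-value > α = 0.1, we fail to reject H₀.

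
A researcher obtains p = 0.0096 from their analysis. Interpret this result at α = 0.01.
Since p = 0.0096 < α = 0.01, reject H₀.
There is sufficient evidence to reject the null hypothesis; the result is statistically significant at the 0.01 level.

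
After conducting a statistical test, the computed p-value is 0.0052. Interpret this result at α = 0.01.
Since p = 0.0052 < α = 0.01, reject H₀.
There is sufficient evidence to reject the null hypothesis; the result is statistically significant at the 0.01 level.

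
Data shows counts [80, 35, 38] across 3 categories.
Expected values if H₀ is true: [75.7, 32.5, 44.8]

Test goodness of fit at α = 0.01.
Chi-square goodness of fit test:
H₀: observed counts match expected distribution
H₁: observed counts differ from expected distribution
df = k - 1 = 2
χ² = Σ(O - E)²/E
   = (80 - 75.7)²/75.7 + (35 - 32.5)²/32.5 + (38 - 44.8)²/44.8
   = 0.244 + 0.192 + 1.032
   = 1.47
p-value = 0.4798

Since p-value > α = 0.01, we fail to reject H₀.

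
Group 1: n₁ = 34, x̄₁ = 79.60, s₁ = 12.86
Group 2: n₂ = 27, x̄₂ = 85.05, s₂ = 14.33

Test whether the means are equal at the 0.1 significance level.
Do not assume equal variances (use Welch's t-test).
Welch's two-sample t-test:
H₀: μ₁ = μ₂
H₁: μ₁ ≠ μ₂
s₁²/n₁ = 12.86²/34 = 4.8641,  s₂²/n₂ = 14.33²/27 = 7.6055
SE = √(s₁²/n₁ + s₂²/n₂) = √(4.8641 + 7.6055) = 3.5312
df (Welch-Satterthwaite) = (s₁²/n₁ + s₂²/n₂)² / [(s₁²/n₁)²/(n₁-1) + (s₂²/n₂)²/(n₂-1)] ≈ 52.86
t = (x̄₁ - x̄₂) / SE = (79.60 - 85.05) / 3.5312 = -5.45 / 3.5312 = -1.543
p-value = 0.1287

Since p-value > α = 0.1, we fail to reject H₀.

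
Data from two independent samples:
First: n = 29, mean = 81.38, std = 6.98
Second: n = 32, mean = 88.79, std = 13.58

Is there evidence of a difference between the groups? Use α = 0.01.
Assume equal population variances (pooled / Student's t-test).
Student's two-sample t-test (equal variances):
H₀: μ₁ = μ₂
H₁: μ₁ ≠ μ₂
df = n₁ + n₂ - 2 = 59
Pooled variance s_p² = [(n₁-1)s₁² + (n₂-1)s₂²] / (n₁ + n₂ - 2) = [(28)(6.98²) + (31)(13.58²)] / 59 = 120.0183
SE = √(s_p²(1/n₁ + 1/n₂)) = √(120.0183 × (1/29 + 1/32)) = 2.8088
t = (x̄₁ - x̄₂) / SE = (81.38 - 88.79) / 2.8088 = -7.41 / 2.8088 = -2.638
p-value = 0.0106

Since p-value > α = 0.01, we fail to reject H₀.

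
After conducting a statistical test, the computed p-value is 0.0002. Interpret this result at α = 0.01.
Since p = 0.0002 < α = 0.01, reject H₀.
There is sufficient evidence to reject the null hypothesis; the result is statistically significant at the 0.01 level.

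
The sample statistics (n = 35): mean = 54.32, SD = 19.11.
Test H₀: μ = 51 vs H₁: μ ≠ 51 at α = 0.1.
One-sample t-test:
H₀: μ = 51
H₁: μ ≠ 51
df = n - 1 = 34
t = (x̄ - μ₀) / (s/√n) = (54.32 - 51) / (19.11/√35) = 1.028
p-value = 0.3113

Since p-value > α = 0.1, we fail to reject H₀.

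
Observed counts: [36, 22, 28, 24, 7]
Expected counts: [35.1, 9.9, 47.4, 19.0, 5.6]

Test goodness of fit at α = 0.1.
Chi-square goodness of fit test:
H₀: observed counts match expected distribution
H₁: observed counts differ from expected distribution
df = k - 1 = 4
χ² = Σ(O - E)²/E
   = (36 - 35.1)²/35.1 + (22 - 9.9)²/9.9 + (28 - 47.4)²/47.4 + (24 - 19.0)²/19.0 + (7 - 5.6)²/5.6
   = 0.023 + 14.789 + 7.940 + 1.316 + 0.350
   = 24.42
p-value = 0.0001

Since p-value < α = 0.1, we reject H₀.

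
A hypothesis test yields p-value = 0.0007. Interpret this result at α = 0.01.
Since p = 0.0007 < α = 0.01, reject H₀.
There is sufficient evidence to reject the null hypothesis; the result is statistically significant at the 0.01 level.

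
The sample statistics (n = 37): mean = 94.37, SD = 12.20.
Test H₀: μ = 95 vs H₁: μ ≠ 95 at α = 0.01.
One-sample t-test:
H₀: μ = 95
H₁: μ ≠ 95
df = n - 1 = 36
t = (x̄ - μ₀) / (s/√n) = (94.37 - 95) / (12.20/√37) = -0.314
p-value = 0.7553

Since p-value > α = 0.01, we fail to reject H₀.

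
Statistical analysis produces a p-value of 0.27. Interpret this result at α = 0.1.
Since p = 0.27 > α = 0.1, fail to reject H₀.
There is insufficient evidence to reject the null hypothesis; the result is not statistically significant at the 0.1 level.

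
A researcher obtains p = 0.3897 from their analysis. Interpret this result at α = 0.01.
Since p = 0.3897 > α = 0.01, fail to reject H₀.
There is insufficient evidence to reject the null hypothesis; the result is not statistically significant at the 0.01 level.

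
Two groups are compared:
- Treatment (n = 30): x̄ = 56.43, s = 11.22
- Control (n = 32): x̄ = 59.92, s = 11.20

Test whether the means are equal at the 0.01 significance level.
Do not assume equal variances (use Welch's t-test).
Welch's two-sample t-test:
H₀: μ₁ = μ₂
H₁: μ₁ ≠ μ₂
s₁²/n₁ = 11.22²/30 = 4.1963,  s₂²/n₂ = 11.20²/32 = 3.9200
SE = √(s₁²/n₁ + s₂²/n₂) = √(4.1963 + 3.9200) = 2.8489
df (Welch-Satterthwaite) = (s₁²/n₁ + s₂²/n₂)² / [(s₁²/n₁)²/(n₁-1) + (s₂²/n₂)²/(n₂-1)] ≈ 59.73
t = (x̄₁ - x̄₂) / SE = (56.43 - 59.92) / 2.8489 = -3.49 / 2.8489 = -1.225
p-value = 0.2254

Since p-value > α = 0.01, we fail to reject H₀.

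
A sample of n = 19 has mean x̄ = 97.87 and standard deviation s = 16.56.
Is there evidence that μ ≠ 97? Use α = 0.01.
One-sample t-test:
H₀: μ = 97
H₁: μ ≠ 97
df = n - 1 = 18
t = (x̄ - μ₀) / (s/√n) = (97.87 - 97) / (16.56/√19) = 0.229
p-value = 0.8215

Since p-value > α = 0.01, we fail to reject H₀.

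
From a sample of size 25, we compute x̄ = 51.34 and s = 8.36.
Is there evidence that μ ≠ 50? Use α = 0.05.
One-sample t-test:
H₀: μ = 50
H₁: μ ≠ 50
df = n - 1 = 24
t = (x̄ - μ₀) / (s/√n) = (51.34 - 50) / (8.36/√25) = 0.801
p-value = 0.4307

Since p-value > α = 0.05, we fail to reject H₀.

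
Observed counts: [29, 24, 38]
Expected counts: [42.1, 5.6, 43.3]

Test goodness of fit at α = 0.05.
Chi-square goodness of fit test:
H₀: observed counts match expected distribution
H₁: observed counts differ from expected distribution
df = k - 1 = 2
χ² = Σ(O - E)²/E
   = (29 - 42.1)²/42.1 + (24 - 5.6)²/5.6 + (38 - 43.3)²/43.3
   = 4.076 + 60.457 + 0.649
   = 65.18
p-value < 0.0001

Since p-value < α = 0.05, we reject H₀.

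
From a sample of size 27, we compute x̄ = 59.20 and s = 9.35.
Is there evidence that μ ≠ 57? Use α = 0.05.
One-sample t-test:
H₀: μ = 57
H₁: μ ≠ 57
df = n - 1 = 26
t = (x̄ - μ₀) / (s/√n) = (59.20 - 57) / (9.35/√27) = 1.223
p-value = 0.2324

Since p-value > α = 0.05, we fail to reject H₀.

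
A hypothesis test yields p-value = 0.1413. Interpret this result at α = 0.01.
Since p = 0.1413 > α = 0.01, fail to reject H₀.
There is insufficient evidence to reject the null hypothesis; the result is not statistically significant at the 0.01 level.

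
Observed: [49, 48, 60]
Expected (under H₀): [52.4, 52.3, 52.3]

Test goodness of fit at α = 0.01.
Chi-square goodness of fit test:
H₀: observed counts match expected distribution
H₁: observed counts differ from expected distribution
df = k - 1 = 2
χ² = Σ(O - E)²/E
   = (49 - 52.4)²/52.4 + (48 - 52.3)²/52.3 + (60 - 52.3)²/52.3
   = 0.221 + 0.354 + 1.134
   = 1.71
p-value = 0.4258

Since p-value > α = 0.01, we fail to reject H₀.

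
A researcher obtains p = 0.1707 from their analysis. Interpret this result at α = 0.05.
Since p = 0.1707 > α = 0.05, fail to reject H₀.
There is insufficient evidence to reject the null hypothesis; the result is not statistically significant at the 0.05 level.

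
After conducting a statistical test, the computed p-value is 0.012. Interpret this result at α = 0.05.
Since p = 0.012 < α = 0.05, reject H₀.
There is sufficient evidence to reject the null hypothesis; the result is statistically significant at the 0.05 level.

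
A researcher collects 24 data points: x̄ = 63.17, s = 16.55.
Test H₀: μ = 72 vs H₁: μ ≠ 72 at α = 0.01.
One-sample t-test:
H₀: μ = 72
H₁: μ ≠ 72
df = n - 1 = 23
t = (x̄ - μ₀) / (s/√n) = (63.17 - 72) / (16.55/√24) = -2.614
p-value = 0.0155

Since p-value > α = 0.01, we fail to reject H₀.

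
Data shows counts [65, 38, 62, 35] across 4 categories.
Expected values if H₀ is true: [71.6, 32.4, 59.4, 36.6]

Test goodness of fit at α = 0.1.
Chi-square goodness of fit test:
H₀: observed counts match expected distribution
H₁: observed counts differ from expected distribution
df = k - 1 = 3
χ² = Σ(O - E)²/E
   = (65 - 71.6)²/71.6 + (38 - 32.4)²/32.4 + (62 - 59.4)²/59.4 + (35 - 36.6)²/36.6
   = 0.608 + 0.968 + 0.114 + 0.070
   = 1.76
p-value = 0.6237

Since p-value > α = 0.1, we fail to reject H₀.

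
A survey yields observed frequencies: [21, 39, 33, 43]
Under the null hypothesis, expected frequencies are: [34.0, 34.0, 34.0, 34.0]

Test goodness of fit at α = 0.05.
Chi-square goodness of fit test:
H₀: observed counts match expected distribution
H₁: observed counts differ from expected distribution
df = k - 1 = 3
χ² = Σ(O - E)²/E
   = (21 - 34.0)²/34.0 + (39 - 34.0)²/34.0 + (33 - 34.0)²/34.0 + (43 - 34.0)²/34.0
   = 4.971 + 0.735 + 0.029 + 2.382
   = 8.12
p-value = 0.0436

Since p-value < α = 0.05, we reject H₀.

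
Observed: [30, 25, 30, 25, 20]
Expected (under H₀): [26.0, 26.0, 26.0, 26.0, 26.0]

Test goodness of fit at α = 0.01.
Chi-square goodness of fit test:
H₀: observed counts match expected distribution
H₁: observed counts differ from expected distribution
df = k - 1 = 4
χ² = Σ(O - E)²/E
   = (30 - 26.0)²/26.0 + (25 - 26.0)²/26.0 + (30 - 26.0)²/26.0 + (25 - 26.0)²/26.0 + (20 - 26.0)²/26.0
   = 0.615 + 0.038 + 0.615 + 0.038 + 1.385
   = 2.69
p-value = 0.6106

Since p-value > α = 0.01, we fail to reject H₀.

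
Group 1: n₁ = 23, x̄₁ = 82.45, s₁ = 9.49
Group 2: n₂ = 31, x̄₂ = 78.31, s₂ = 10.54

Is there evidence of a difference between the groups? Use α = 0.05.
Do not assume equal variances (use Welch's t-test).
Welch's two-sample t-test:
H₀: μ₁ = μ₂
H₁: μ₁ ≠ μ₂
s₁²/n₁ = 9.49²/23 = 3.9157,  s₂²/n₂ = 10.54²/31 = 3.5836
SE = √(s₁²/n₁ + s₂²/n₂) = √(3.9157 + 3.5836) = 2.7385
df (Welch-Satterthwaite) = (s₁²/n₁ + s₂²/n₂)² / [(s₁²/n₁)²/(n₁-1) + (s₂²/n₂)²/(n₂-1)] ≈ 49.99
t = (x̄₁ - x̄₂) / SE = (82.45 - 78.31) / 2.7385 = 4.14 / 2.7385 = 1.512
p-value = 0.1369

Since p-value > α = 0.05, we fail to reject H₀.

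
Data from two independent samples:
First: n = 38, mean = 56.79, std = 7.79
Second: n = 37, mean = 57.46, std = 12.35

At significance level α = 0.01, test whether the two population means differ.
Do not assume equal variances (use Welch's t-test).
Welch's two-sample t-test:
H₀: μ₁ = μ₂
H₁: μ₁ ≠ μ₂
s₁²/n₁ = 7.79²/38 = 1.5970,  s₂²/n₂ = 12.35²/37 = 4.1222
SE = √(s₁²/n₁ + s₂²/n₂) = √(1.5970 + 4.1222) = 2.3915
df (Welch-Satterthwaite) = (s₁²/n₁ + s₂²/n₂)² / [(s₁²/n₁)²/(n₁-1) + (s₂²/n₂)²/(n₂-1)] ≈ 60.47
t = (x̄₁ - x̄₂) / SE = (56.79 - 57.46) / 2.3915 = -0.67 / 2.3915 = -0.280
p-value = 0.7803

Since p-value > α = 0.01, we fail to reject H₀.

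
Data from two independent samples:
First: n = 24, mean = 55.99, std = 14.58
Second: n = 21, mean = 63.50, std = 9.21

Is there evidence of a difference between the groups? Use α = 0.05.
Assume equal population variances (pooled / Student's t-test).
Student's two-sample t-test (equal variances):
H₀: μ₁ = μ₂
H₁: μ₁ ≠ μ₂
df = n₁ + n₂ - 2 = 43
Pooled variance s_p² = [(n₁-1)s₁² + (n₂-1)s₂²] / (n₁ + n₂ - 2) = [(23)(14.58²) + (20)(9.21²)] / 43 = 153.1567
SE = √(s_p²(1/n₁ + 1/n₂)) = √(153.1567 × (1/24 + 1/21)) = 3.6979
t = (x̄₁ - x̄₂) / SE = (55.99 - 63.50) / 3.6979 = -7.51 / 3.6979 = -2.031
p-value = 0.0485

Since p-value < α = 0.05, we reject H₀.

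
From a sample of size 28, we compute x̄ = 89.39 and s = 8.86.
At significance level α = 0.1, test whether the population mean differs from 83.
One-sample t-test:
H₀: μ = 83
H₁: μ ≠ 83
df = n - 1 = 27
t = (x̄ - μ₀) / (s/√n) = (89.39 - 83) / (8.86/√28) = 3.816
p-value = 0.0007

Since p-value < α = 0.1, we reject H₀.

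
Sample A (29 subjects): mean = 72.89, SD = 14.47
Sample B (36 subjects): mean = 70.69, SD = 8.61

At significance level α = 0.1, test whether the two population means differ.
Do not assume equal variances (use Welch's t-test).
Welch's two-sample t-test:
H₀: μ₁ = μ₂
H₁: μ₁ ≠ μ₂
s₁²/n₁ = 14.47²/29 = 7.2200,  s₂²/n₂ = 8.61²/36 = 2.0592
SE = √(s₁²/n₁ + s₂²/n₂) = √(7.2200 + 2.0592) = 3.0462
df (Welch-Satterthwaite) = (s₁²/n₁ + s₂²/n₂)² / [(s₁²/n₁)²/(n₁-1) + (s₂²/n₂)²/(n₂-1)] ≈ 43.42
t = (x̄₁ - x̄₂) / SE = (72.89 - 70.69) / 3.0462 = 2.20 / 3.0462 = 0.722
p-value = 0.4740

Since p-value > α = 0.1, we fail to reject H₀.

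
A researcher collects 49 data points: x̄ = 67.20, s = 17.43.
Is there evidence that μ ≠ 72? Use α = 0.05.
One-sample t-test:
H₀: μ = 72
H₁: μ ≠ 72
df = n - 1 = 48
t = (x̄ - μ₀) / (s/√n) = (67.20 - 72) / (17.43/√49) = -1.928
p-value = 0.0598

Since p-value > α = 0.05, we fail to reject H₀.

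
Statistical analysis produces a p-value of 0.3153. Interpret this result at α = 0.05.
Since p = 0.3153 > α = 0.05, fail to reject H₀.
There is insufficient evidence to reject the null hypothesis; the result is not statistically significant at the 0.05 level.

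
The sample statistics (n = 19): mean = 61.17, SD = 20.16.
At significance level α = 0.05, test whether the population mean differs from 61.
One-sample t-test:
H₀: μ = 61
H₁: μ ≠ 61
df = n - 1 = 18
t = (x̄ - μ₀) / (s/√n) = (61.17 - 61) / (20.16/√19) = 0.037
p-value = 0.9711

Since p-value > α = 0.05, we fail to reject H₀.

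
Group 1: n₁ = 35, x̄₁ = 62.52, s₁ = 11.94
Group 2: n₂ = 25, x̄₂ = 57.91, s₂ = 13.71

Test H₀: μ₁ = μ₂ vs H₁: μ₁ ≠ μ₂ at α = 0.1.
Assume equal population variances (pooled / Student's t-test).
Student's two-sample t-test (equal variances):
H₀: μ₁ = μ₂
H₁: μ₁ ≠ μ₂
df = n₁ + n₂ - 2 = 58
Pooled variance s_p² = [(n₁-1)s₁² + (n₂-1)s₂²] / (n₁ + n₂ - 2) = [(34)(11.94²) + (24)(13.71²)] / 58 = 161.3500
SE = √(s_p²(1/n₁ + 1/n₂)) = √(161.3500 × (1/35 + 1/25)) = 3.3263
t = (x̄₁ - x̄₂) / SE = (62.52 - 57.91) / 3.3263 = 4.61 / 3.3263 = 1.386
p-value = 0.1711

Since p-value > α = 0.1, we fail to reject H₀.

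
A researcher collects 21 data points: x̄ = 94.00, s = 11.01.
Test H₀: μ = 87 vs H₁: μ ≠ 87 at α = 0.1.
One-sample t-test:
H₀: μ = 87
H₁: μ ≠ 87
df = n - 1 = 20
t = (x̄ - μ₀) / (s/√n) = (94.00 - 87) / (11.01/√21) = 2.914
p-value = 0.0086

Since p-value < α = 0.1, we reject H₀.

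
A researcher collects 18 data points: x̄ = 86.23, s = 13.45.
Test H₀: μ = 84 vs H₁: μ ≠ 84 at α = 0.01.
One-sample t-test:
H₀: μ = 84
H₁: μ ≠ 84
df = n - 1 = 17
t = (x̄ - μ₀) / (s/√n) = (86.23 - 84) / (13.45/√18) = 0.703
p-value = 0.4913

Since p-value > α = 0.01, we fail to reject H₀.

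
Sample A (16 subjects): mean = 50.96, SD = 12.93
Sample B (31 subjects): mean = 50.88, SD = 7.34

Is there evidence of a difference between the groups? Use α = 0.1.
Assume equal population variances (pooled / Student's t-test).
Student's two-sample t-test (equal variances):
H₀: μ₁ = μ₂
H₁: μ₁ ≠ μ₂
df = n₁ + n₂ - 2 = 45
Pooled variance s_p² = [(n₁-1)s₁² + (n₂-1)s₂²] / (n₁ + n₂ - 2) = [(15)(12.93²) + (30)(7.34²)] / 45 = 91.6454
SE = √(s_p²(1/n₁ + 1/n₂)) = √(91.6454 × (1/16 + 1/31)) = 2.9469
t = (x̄₁ - x̄₂) / SE = (50.96 - 50.88) / 2.9469 = 0.08 / 2.9469 = 0.027
p-value = 0.9785

Since p-value > α = 0.1, we fail to reject H₀.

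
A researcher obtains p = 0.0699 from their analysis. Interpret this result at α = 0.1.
Since p = 0.0699 < α = 0.1, reject H₀.
There is sufficient evidence to reject the null hypothesis; the result is statistically significant at the 0.1 level.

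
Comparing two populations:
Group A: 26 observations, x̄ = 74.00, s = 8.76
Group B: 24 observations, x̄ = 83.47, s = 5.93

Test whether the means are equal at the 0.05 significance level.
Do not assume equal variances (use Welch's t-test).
Welch's two-sample t-test:
H₀: μ₁ = μ₂
H₁: μ₁ ≠ μ₂
s₁²/n₁ = 8.76²/26 = 2.9514,  s₂²/n₂ = 5.93²/24 = 1.4652
SE = √(s₁²/n₁ + s₂²/n₂) = √(2.9514 + 1.4652) = 2.1016
df (Welch-Satterthwaite) = (s₁²/n₁ + s₂²/n₂)² / [(s₁²/n₁)²/(n₁-1) + (s₂²/n₂)²/(n₂-1)] ≈ 44.15
t = (x̄₁ - x̄₂) / SE = (74.00 - 83.47) / 2.1016 = -9.47 / 2.1016 = -4.506
p-value < 0.0001

Since p-value < α = 0.05, we reject H₀.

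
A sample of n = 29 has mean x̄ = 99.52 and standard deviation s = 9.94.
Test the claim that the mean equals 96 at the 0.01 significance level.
One-sample t-test:
H₀: μ = 96
H₁: μ ≠ 96
df = n - 1 = 28
t = (x̄ - μ₀) / (s/√n) = (99.52 - 96) / (9.94/√29) = 1.907
p-value = 0.0668

Since p-value > α = 0.01, we fail to reject H₀.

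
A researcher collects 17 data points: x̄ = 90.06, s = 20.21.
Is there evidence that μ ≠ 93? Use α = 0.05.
One-sample t-test:
H₀: μ = 93
H₁: μ ≠ 93
df = n - 1 = 16
t = (x̄ - μ₀) / (s/√n) = (90.06 - 93) / (20.21/√17) = -0.600
p-value = 0.5570

Since p-value > α = 0.05, we fail to reject H₀.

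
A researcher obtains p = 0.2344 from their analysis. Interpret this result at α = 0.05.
Since p = 0.2344 > α = 0.05, fail to reject H₀.
There is insufficient evidence to reject the null hypothesis; the result is not statistically significant at the 0.05 level.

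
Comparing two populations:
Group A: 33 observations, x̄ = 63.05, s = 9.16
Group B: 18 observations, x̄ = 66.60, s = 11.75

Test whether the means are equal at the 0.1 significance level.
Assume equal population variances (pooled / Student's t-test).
Student's two-sample t-test (equal variances):
H₀: μ₁ = μ₂
H₁: μ₁ ≠ μ₂
df = n₁ + n₂ - 2 = 49
Pooled variance s_p² = [(n₁-1)s₁² + (n₂-1)s₂²] / (n₁ + n₂ - 2) = [(32)(9.16²) + (17)(11.75²)] / 49 = 102.6947
SE = √(s_p²(1/n₁ + 1/n₂)) = √(102.6947 × (1/33 + 1/18)) = 2.9694
t = (x̄₁ - x̄₂) / SE = (63.05 - 66.60) / 2.9694 = -3.55 / 2.9694 = -1.196
p-value = 0.2376

Since p-value > α = 0.1, we fail to reject H₀.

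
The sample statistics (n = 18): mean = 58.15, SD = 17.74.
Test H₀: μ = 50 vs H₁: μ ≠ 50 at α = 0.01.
One-sample t-test:
H₀: μ = 50
H₁: μ ≠ 50
df = n - 1 = 17
t = (x̄ - μ₀) / (s/√n) = (58.15 - 50) / (17.74/√18) = 1.949
p-value = 0.0680

Since p-value > α = 0.01, we fail to reject H₀.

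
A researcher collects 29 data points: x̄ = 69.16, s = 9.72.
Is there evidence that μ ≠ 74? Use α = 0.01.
One-sample t-test:
H₀: μ = 74
H₁: μ ≠ 74
df = n - 1 = 28
t = (x̄ - μ₀) / (s/√n) = (69.16 - 74) / (9.72/√29) = -2.682
p-value = 0.0121

Since p-value > α = 0.01, we fail to reject H₀.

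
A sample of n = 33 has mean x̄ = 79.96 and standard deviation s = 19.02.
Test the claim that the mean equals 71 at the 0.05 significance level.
One-sample t-test:
H₀: μ = 71
H₁: μ ≠ 71
df = n - 1 = 32
t = (x̄ - μ₀) / (s/√n) = (79.96 - 71) / (19.02/√33) = 2.706
p-value = 0.0108

Since p-value < α = 0.05, we reject H₀.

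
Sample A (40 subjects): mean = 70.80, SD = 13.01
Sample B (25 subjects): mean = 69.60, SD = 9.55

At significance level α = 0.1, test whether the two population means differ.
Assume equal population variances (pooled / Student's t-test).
Student's two-sample t-test (equal variances):
H₀: μ₁ = μ₂
H₁: μ₁ ≠ μ₂
df = n₁ + n₂ - 2 = 63
Pooled variance s_p² = [(n₁-1)s₁² + (n₂-1)s₂²] / (n₁ + n₂ - 2) = [(39)(13.01²) + (24)(9.55²)] / 63 = 139.5239
SE = √(s_p²(1/n₁ + 1/n₂)) = √(139.5239 × (1/40 + 1/25)) = 3.0115
t = (x̄₁ - x̄₂) / SE = (70.80 - 69.60) / 3.0115 = 1.20 / 3.0115 = 0.398
p-value = 0.6916

Since p-value > α = 0.1, we fail to reject H₀.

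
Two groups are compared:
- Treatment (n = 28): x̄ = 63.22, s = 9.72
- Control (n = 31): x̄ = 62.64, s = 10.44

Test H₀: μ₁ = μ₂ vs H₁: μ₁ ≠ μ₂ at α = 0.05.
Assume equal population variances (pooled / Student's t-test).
Student's two-sample t-test (equal variances):
H₀: μ₁ = μ₂
H₁: μ₁ ≠ μ₂
df = n₁ + n₂ - 2 = 57
Pooled variance s_p² = [(n₁-1)s₁² + (n₂-1)s₂²] / (n₁ + n₂ - 2) = [(27)(9.72²) + (30)(10.44²)] / 57 = 102.1180
SE = √(s_p²(1/n₁ + 1/n₂)) = √(102.1180 × (1/28 + 1/31)) = 2.6346
t = (x̄₁ - x̄₂) / SE = (63.22 - 62.64) / 2.6346 = 0.58 / 2.6346 = 0.220
p-value = 0.8265

Since p-value > α = 0.05, we fail to reject H₀.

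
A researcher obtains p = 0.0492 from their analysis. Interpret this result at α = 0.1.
Since p = 0.0492 < α = 0.1, reject H₀.
There is sufficient evidence to reject the null hypothesis; the result is statistically significant at the 0.1 level.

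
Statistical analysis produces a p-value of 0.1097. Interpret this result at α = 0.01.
Since p = 0.1097 > α = 0.01, fail to reject H₀.
There is insufficient evidence to reject the null hypothesis; the result is not statistically significant at the 0.01 level.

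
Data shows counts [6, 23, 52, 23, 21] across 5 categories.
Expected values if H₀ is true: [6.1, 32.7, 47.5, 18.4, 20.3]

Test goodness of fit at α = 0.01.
Chi-square goodness of fit test:
H₀: observed counts match expected distribution
H₁: observed counts differ from expected distribution
df = k - 1 = 4
χ² = Σ(O - E)²/E
   = (6 - 6.1)²/6.1 + (23 - 32.7)²/32.7 + (52 - 47.5)²/47.5 + (23 - 18.4)²/18.4 + (21 - 20.3)²/20.3
   = 0.002 + 2.877 + 0.426 + 1.150 + 0.024
   = 4.48
p-value = 0.3450

Since p-value > α = 0.01, we fail to reject H₀.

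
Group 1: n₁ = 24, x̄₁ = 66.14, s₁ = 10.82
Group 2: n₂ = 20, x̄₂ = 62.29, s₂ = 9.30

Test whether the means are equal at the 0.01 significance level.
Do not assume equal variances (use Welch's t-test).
Welch's two-sample t-test:
H₀: μ₁ = μ₂
H₁: μ₁ ≠ μ₂
s₁²/n₁ = 10.82²/24 = 4.8780,  s₂²/n₂ = 9.30²/20 = 4.3245
SE = √(s₁²/n₁ + s₂²/n₂) = √(4.8780 + 4.3245) = 3.0336
df (Welch-Satterthwaite) = (s₁²/n₁ + s₂²/n₂)² / [(s₁²/n₁)²/(n₁-1) + (s₂²/n₂)²/(n₂-1)] ≈ 41.95
t = (x̄₁ - x̄₂) / SE = (66.14 - 62.29) / 3.0336 = 3.85 / 3.0336 = 1.269
p-value = 0.2114

Since p-value > α = 0.01, we fail to reject H₀.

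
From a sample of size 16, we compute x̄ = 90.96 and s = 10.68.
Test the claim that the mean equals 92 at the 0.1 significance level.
One-sample t-test:
H₀: μ = 92
H₁: μ ≠ 92
df = n - 1 = 15
t = (x̄ - μ₀) / (s/√n) = (90.96 - 92) / (10.68/√16) = -0.390
p-value = 0.7024

Since p-value > α = 0.1, we fail to reject H₀.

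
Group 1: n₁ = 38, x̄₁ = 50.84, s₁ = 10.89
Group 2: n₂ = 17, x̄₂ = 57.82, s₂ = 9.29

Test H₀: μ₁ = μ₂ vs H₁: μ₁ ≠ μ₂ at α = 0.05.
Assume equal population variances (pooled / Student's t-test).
Student's two-sample t-test (equal variances):
H₀: μ₁ = μ₂
H₁: μ₁ ≠ μ₂
df = n₁ + n₂ - 2 = 53
Pooled variance s_p² = [(n₁-1)s₁² + (n₂-1)s₂²] / (n₁ + n₂ - 2) = [(37)(10.89²) + (16)(9.29²)] / 53 = 108.8448
SE = √(s_p²(1/n₁ + 1/n₂)) = √(108.8448 × (1/38 + 1/17)) = 3.0442
t = (x̄₁ - x̄₂) / SE = (50.84 - 57.82) / 3.0442 = -6.98 / 3.0442 = -2.293
p-value = 0.0258

Since p-value < α = 0.05, we reject H₀.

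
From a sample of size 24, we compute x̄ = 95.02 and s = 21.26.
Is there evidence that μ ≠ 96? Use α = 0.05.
One-sample t-test:
H₀: μ = 96
H₁: μ ≠ 96
df = n - 1 = 23
t = (x̄ - μ₀) / (s/√n) = (95.02 - 96) / (21.26/√24) = -0.226
p-value = 0.8233

Since p-value > α = 0.05, we fail to reject H₀.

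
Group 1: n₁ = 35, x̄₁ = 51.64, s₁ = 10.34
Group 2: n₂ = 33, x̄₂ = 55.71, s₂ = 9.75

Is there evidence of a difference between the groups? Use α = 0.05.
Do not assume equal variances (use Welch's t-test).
Welch's two-sample t-test:
H₀: μ₁ = μ₂
H₁: μ₁ ≠ μ₂
s₁²/n₁ = 10.34²/35 = 3.0547,  s₂²/n₂ = 9.75²/33 = 2.8807
SE = √(s₁²/n₁ + s₂²/n₂) = √(3.0547 + 2.8807) = 2.4363
df (Welch-Satterthwaite) = (s₁²/n₁ + s₂²/n₂)² / [(s₁²/n₁)²/(n₁-1) + (s₂²/n₂)²/(n₂-1)] ≈ 66.00
t = (x̄₁ - x̄₂) / SE = (51.64 - 55.71) / 2.4363 = -4.07 / 2.4363 = -1.671
p-value = 0.0995

Since p-value > α = 0.05, we fail to reject H₀.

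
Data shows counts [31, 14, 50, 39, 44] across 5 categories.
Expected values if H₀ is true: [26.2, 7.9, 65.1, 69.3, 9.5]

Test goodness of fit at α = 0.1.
Chi-square goodness of fit test:
H₀: observed counts match expected distribution
H₁: observed counts differ from expected distribution
df = k - 1 = 4
χ² = Σ(O - E)²/E
   = (31 - 26.2)²/26.2 + (14 - 7.9)²/7.9 + (50 - 65.1)²/65.1 + (39 - 69.3)²/69.3 + (44 - 9.5)²/9.5
   = 0.879 + 4.710 + 3.502 + 13.248 + 125.289
   = 147.63
p-value < 0.0001

Since p-value < α = 0.1, we reject H₀.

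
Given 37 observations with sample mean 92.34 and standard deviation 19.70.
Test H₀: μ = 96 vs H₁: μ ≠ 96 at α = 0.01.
One-sample t-test:
H₀: μ = 96
H₁: μ ≠ 96
df = n - 1 = 36
t = (x̄ - μ₀) / (s/√n) = (92.34 - 96) / (19.70/√37) = -1.130
p-value = 0.2659

Since p-value > α = 0.01, we fail to reject H₀.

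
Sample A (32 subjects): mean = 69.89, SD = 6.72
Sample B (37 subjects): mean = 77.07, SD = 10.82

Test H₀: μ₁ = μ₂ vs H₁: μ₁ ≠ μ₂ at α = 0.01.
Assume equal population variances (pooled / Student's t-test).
Student's two-sample t-test (equal variances):
H₀: μ₁ = μ₂
H₁: μ₁ ≠ μ₂
df = n₁ + n₂ - 2 = 67
Pooled variance s_p² = [(n₁-1)s₁² + (n₂-1)s₂²] / (n₁ + n₂ - 2) = [(31)(6.72²) + (36)(10.82²)] / 67 = 83.7988
SE = √(s_p²(1/n₁ + 1/n₂)) = √(83.7988 × (1/32 + 1/37)) = 2.2099
t = (x̄₁ - x̄₂) / SE = (69.89 - 77.07) / 2.2099 = -7.18 / 2.2099 = -3.249
p-value = 0.0018

Since p-value < α = 0.01, we reject H₀.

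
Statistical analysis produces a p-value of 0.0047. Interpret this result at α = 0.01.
Since p = 0.0047 < α = 0.01, reject H₀.
There is sufficient evidence to reject the null hypothesis; the result is statistically significant at the 0.01 level.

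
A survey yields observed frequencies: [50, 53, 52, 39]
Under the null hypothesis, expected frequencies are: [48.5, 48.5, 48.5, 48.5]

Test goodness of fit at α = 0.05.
Chi-square goodness of fit test:
H₀: observed counts match expected distribution
H₁: observed counts differ from expected distribution
df = k - 1 = 3
χ² = Σ(O - E)²/E
   = (50 - 48.5)²/48.5 + (53 - 48.5)²/48.5 + (52 - 48.5)²/48.5 + (39 - 48.5)²/48.5
   = 0.046 + 0.418 + 0.253 + 1.861
   = 2.58
p-value = 0.4615

Since p-value > α = 0.05, we fail to reject H₀.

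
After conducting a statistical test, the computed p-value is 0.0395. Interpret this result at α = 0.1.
Since p = 0.0395 < α = 0.1, reject H₀.
There is sufficient evidence to reject the null hypothesis; the result is statistically significant at the 0.1 level.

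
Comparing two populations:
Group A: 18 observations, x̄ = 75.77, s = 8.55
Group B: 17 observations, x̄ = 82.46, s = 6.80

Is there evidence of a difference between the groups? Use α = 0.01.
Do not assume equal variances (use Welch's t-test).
Welch's two-sample t-test:
H₀: μ₁ = μ₂
H₁: μ₁ ≠ μ₂
s₁²/n₁ = 8.55²/18 = 4.0613,  s₂²/n₂ = 6.80²/17 = 2.7200
SE = √(s₁²/n₁ + s₂²/n₂) = √(4.0613 + 2.7200) = 2.6041
df (Welch-Satterthwaite) = (s₁²/n₁ + s₂²/n₂)² / [(s₁²/n₁)²/(n₁-1) + (s₂²/n₂)²/(n₂-1)] ≈ 32.10
t = (x̄₁ - x̄₂) / SE = (75.77 - 82.46) / 2.6041 = -6.69 / 2.6041 = -2.569
p-value = 0.0150

Since p-value > α = 0.01, we fail to reject H₀.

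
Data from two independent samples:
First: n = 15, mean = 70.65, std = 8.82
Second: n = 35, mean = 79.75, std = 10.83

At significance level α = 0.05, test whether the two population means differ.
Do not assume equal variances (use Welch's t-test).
Welch's two-sample t-test:
H₀: μ₁ = μ₂
H₁: μ₁ ≠ μ₂
s₁²/n₁ = 8.82²/15 = 5.1862,  s₂²/n₂ = 10.83²/35 = 3.3511
SE = √(s₁²/n₁ + s₂²/n₂) = √(5.1862 + 3.3511) = 2.9219
df (Welch-Satterthwaite) = (s₁²/n₁ + s₂²/n₂)² / [(s₁²/n₁)²/(n₁-1) + (s₂²/n₂)²/(n₂-1)] ≈ 32.37
t = (x̄₁ - x̄₂) / SE = (70.65 - 79.75) / 2.9219 = -9.10 / 2.9219 = -3.114
p-value = 0.0038

Since p-value < α = 0.05, we reject H₀.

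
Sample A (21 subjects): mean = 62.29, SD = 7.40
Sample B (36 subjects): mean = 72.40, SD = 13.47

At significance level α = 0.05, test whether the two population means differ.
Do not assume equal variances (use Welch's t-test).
Welch's two-sample t-test:
H₀: μ₁ = μ₂
H₁: μ₁ ≠ μ₂
s₁²/n₁ = 7.40²/21 = 2.6076,  s₂²/n₂ = 13.47²/36 = 5.0400
SE = √(s₁²/n₁ + s₂²/n₂) = √(2.6076 + 5.0400) = 2.7654
df (Welch-Satterthwaite) = (s₁²/n₁ + s₂²/n₂)² / [(s₁²/n₁)²/(n₁-1) + (s₂²/n₂)²/(n₂-1)] ≈ 54.88
t = (x̄₁ - x̄₂) / SE = (62.29 - 72.40) / 2.7654 = -10.11 / 2.7654 = -3.656
p-value = 0.0006

Since p-value < α = 0.05, we reject H₀.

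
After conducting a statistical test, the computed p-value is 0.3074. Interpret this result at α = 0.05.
Since p = 0.3074 > α = 0.05, fail to reject H₀.
There is insufficient evidence to reject the null hypothesis; the result is not statistically significant at the 0.05 level.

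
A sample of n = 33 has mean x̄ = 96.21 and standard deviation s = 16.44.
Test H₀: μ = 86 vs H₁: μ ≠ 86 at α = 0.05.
One-sample t-test:
H₀: μ = 86
H₁: μ ≠ 86
df = n - 1 = 32
t = (x̄ - μ₀) / (s/√n) = (96.21 - 86) / (16.44/√33) = 3.568
p-value = 0.0012

Since p-value < α = 0.05, we reject H₀.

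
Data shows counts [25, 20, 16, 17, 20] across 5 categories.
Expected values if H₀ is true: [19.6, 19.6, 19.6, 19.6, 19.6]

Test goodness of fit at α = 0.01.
Chi-square goodness of fit test:
H₀: observed counts match expected distribution
H₁: observed counts differ from expected distribution
df = k - 1 = 4
χ² = Σ(O - E)²/E
   = (25 - 19.6)²/19.6 + (20 - 19.6)²/19.6 + (16 - 19.6)²/19.6 + (17 - 19.6)²/19.6 + (20 - 19.6)²/19.6
   = 1.488 + 0.008 + 0.661 + 0.345 + 0.008
   = 2.51
p-value = 0.6428

Since p-value > α = 0.01, we fail to reject H₀.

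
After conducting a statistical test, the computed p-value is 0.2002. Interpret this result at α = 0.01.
Since p = 0.2002 > α = 0.01, fail to reject H₀.
There is insufficient evidence to reject the null hypothesis; the result is not statistically significant at the 0.01 level.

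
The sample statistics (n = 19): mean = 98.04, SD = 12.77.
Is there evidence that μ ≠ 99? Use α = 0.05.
One-sample t-test:
H₀: μ = 99
H₁: μ ≠ 99
df = n - 1 = 18
t = (x̄ - μ₀) / (s/√n) = (98.04 - 99) / (12.77/√19) = -0.328
p-value = 0.7469

Since p-value > α = 0.05, we fail to reject H₀.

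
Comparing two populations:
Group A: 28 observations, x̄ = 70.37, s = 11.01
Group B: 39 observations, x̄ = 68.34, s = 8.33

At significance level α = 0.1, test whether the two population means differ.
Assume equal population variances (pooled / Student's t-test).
Student's two-sample t-test (equal variances):
H₀: μ₁ = μ₂
H₁: μ₁ ≠ μ₂
df = n₁ + n₂ - 2 = 65
Pooled variance s_p² = [(n₁-1)s₁² + (n₂-1)s₂²] / (n₁ + n₂ - 2) = [(27)(11.01²) + (38)(8.33²)] / 65 = 90.9188
SE = √(s_p²(1/n₁ + 1/n₂)) = √(90.9188 × (1/28 + 1/39)) = 2.3619
t = (x̄₁ - x̄₂) / SE = (70.37 - 68.34) / 2.3619 = 2.03 / 2.3619 = 0.859
p-value = 0.3932

Since p-value > α = 0.1, we fail to reject H₀.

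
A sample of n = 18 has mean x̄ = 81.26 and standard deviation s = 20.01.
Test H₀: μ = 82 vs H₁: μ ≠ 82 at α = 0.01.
One-sample t-test:
H₀: μ = 82
H₁: μ ≠ 82
df = n - 1 = 17
t = (x̄ - μ₀) / (s/√n) = (81.26 - 82) / (20.01/√18) = -0.157
p-value = 0.8772

Since p-value > α = 0.01, we fail to reject H₀.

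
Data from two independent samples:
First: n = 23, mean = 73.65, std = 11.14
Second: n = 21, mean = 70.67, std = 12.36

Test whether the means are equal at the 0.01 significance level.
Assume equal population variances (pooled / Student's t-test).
Student's two-sample t-test (equal variances):
H₀: μ₁ = μ₂
H₁: μ₁ ≠ μ₂
df = n₁ + n₂ - 2 = 42
Pooled variance s_p² = [(n₁-1)s₁² + (n₂-1)s₂²] / (n₁ + n₂ - 2) = [(22)(11.14²) + (20)(12.36²)] / 42 = 137.7520
SE = √(s_p²(1/n₁ + 1/n₂)) = √(137.7520 × (1/23 + 1/21)) = 3.5424
t = (x̄₁ - x̄₂) / SE = (73.65 - 70.67) / 3.5424 = 2.98 / 3.5424 = 0.841
p-value = 0.4050

Since p-value > α = 0.01, we fail to reject H₀.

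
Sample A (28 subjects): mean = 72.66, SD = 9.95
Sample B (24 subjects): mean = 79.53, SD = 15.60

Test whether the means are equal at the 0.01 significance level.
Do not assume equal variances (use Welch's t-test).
Welch's two-sample t-test:
H₀: μ₁ = μ₂
H₁: μ₁ ≠ μ₂
s₁²/n₁ = 9.95²/28 = 3.5358,  s₂²/n₂ = 15.60²/24 = 10.1400
SE = √(s₁²/n₁ + s₂²/n₂) = √(3.5358 + 10.1400) = 3.6981
df (Welch-Satterthwaite) = (s₁²/n₁ + s₂²/n₂)² / [(s₁²/n₁)²/(n₁-1) + (s₂²/n₂)²/(n₂-1)] ≈ 37.91
t = (x̄₁ - x̄₂) / SE = (72.66 - 79.53) / 3.6981 = -6.87 / 3.6981 = -1.858
p-value = 0.0710

Since p-value > α = 0.01, we fail to reject H₀.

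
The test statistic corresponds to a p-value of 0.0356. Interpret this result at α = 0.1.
Since p = 0.0356 < α = 0.1, reject H₀.
There is sufficient evidence to reject the null hypothesis; the result is statistically significant at the 0.1 level.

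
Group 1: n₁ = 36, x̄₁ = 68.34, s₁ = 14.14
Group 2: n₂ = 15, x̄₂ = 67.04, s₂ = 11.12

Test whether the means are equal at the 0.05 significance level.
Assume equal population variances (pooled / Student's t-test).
Student's two-sample t-test (equal variances):
H₀: μ₁ = μ₂
H₁: μ₁ ≠ μ₂
df = n₁ + n₂ - 2 = 49
Pooled variance s_p² = [(n₁-1)s₁² + (n₂-1)s₂²] / (n₁ + n₂ - 2) = [(35)(14.14²) + (14)(11.12²)] / 49 = 178.1438
SE = √(s_p²(1/n₁ + 1/n₂)) = √(178.1438 × (1/36 + 1/15)) = 4.1018
t = (x̄₁ - x̄₂) / SE = (68.34 - 67.04) / 4.1018 = 1.30 / 4.1018 = 0.317
p-value = 0.7526

Since p-value > α = 0.05, we fail to reject H₀.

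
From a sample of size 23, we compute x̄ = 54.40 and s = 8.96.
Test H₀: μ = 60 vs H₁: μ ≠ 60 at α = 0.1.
One-sample t-test:
H₀: μ = 60
H₁: μ ≠ 60
df = n - 1 = 22
t = (x̄ - μ₀) / (s/√n) = (54.40 - 60) / (8.96/√23) = -2.997
p-value = 0.0066

Since p-value < α = 0.1, we reject H₀.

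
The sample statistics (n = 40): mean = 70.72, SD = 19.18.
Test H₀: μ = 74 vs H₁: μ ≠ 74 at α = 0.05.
One-sample t-test:
H₀: μ = 74
H₁: μ ≠ 74
df = n - 1 = 39
t = (x̄ - μ₀) / (s/√n) = (70.72 - 74) / (19.18/√40) = -1.082
p-value = 0.2861

Since p-value > α = 0.05, we fail to reject H₀.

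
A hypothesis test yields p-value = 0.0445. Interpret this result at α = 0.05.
Since p = 0.0445 < α = 0.05, reject H₀.
There is sufficient evidence to reject the null hypothesis; the result is statistically significant at the 0.05 level.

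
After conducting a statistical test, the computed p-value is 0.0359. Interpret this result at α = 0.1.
Since p = 0.0359 < α = 0.1, reject H₀.
There is sufficient evidence to reject the null hypothesis; the result is statistically significant at the 0.1 level.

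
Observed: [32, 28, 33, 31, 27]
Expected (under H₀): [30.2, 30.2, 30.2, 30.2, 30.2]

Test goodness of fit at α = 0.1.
Chi-square goodness of fit test:
H₀: observed counts match expected distribution
H₁: observed counts differ from expected distribution
df = k - 1 = 4
χ² = Σ(O - E)²/E
   = (32 - 30.2)²/30.2 + (28 - 30.2)²/30.2 + (33 - 30.2)²/30.2 + (31 - 30.2)²/30.2 + (27 - 30.2)²/30.2
   = 0.107 + 0.160 + 0.260 + 0.021 + 0.339
   = 0.89
p-value = 0.9264

Since p-value > α = 0.1, we fail to reject H₀.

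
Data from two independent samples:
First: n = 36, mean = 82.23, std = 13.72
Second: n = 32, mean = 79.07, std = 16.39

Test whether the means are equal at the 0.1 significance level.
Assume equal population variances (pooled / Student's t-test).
Student's two-sample t-test (equal variances):
H₀: μ₁ = μ₂
H₁: μ₁ ≠ μ₂
df = n₁ + n₂ - 2 = 66
Pooled variance s_p² = [(n₁-1)s₁² + (n₂-1)s₂²] / (n₁ + n₂ - 2) = [(35)(13.72²) + (31)(16.39²)] / 66 = 225.9991
SE = √(s_p²(1/n₁ + 1/n₂)) = √(225.9991 × (1/36 + 1/32)) = 3.6524
t = (x̄₁ - x̄₂) / SE = (82.23 - 79.07) / 3.6524 = 3.16 / 3.6524 = 0.865
p-value = 0.3901

Since p-value > α = 0.1, we fail to reject H₀.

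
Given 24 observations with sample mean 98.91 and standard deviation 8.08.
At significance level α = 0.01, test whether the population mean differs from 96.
One-sample t-test:
H₀: μ = 96
H₁: μ ≠ 96
df = n - 1 = 23
t = (x̄ - μ₀) / (s/√n) = (98.91 - 96) / (8.08/√24) = 1.764
p-value = 0.0910

Since p-value > α = 0.01, we fail to reject H₀.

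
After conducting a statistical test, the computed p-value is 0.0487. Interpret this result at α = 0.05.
Since p = 0.0487 < α = 0.05, reject H₀.
There is sufficient evidence to reject the null hypothesis; the result is statistically significant at the 0.05 level.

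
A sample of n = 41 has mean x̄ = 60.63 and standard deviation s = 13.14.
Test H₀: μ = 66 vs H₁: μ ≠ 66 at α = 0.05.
One-sample t-test:
H₀: μ = 66
H₁: μ ≠ 66
df = n - 1 = 40
t = (x̄ - μ₀) / (s/√n) = (60.63 - 66) / (13.14/√41) = -2.617
p-value = 0.0125

Since p-value < α = 0.05, we reject H₀.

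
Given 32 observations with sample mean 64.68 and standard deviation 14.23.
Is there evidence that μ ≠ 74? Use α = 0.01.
One-sample t-test:
H₀: μ = 74
H₁: μ ≠ 74
df = n - 1 = 31
t = (x̄ - μ₀) / (s/√n) = (64.68 - 74) / (14.23/√32) = -3.705
p-value = 0.0008

Since p-value < α = 0.01, we reject H₀.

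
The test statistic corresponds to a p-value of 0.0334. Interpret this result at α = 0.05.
Since p = 0.0334 < α = 0.05, reject H₀.
There is sufficient evidence to reject the null hypothesis; the result is statistically significant at the 0.05 level.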